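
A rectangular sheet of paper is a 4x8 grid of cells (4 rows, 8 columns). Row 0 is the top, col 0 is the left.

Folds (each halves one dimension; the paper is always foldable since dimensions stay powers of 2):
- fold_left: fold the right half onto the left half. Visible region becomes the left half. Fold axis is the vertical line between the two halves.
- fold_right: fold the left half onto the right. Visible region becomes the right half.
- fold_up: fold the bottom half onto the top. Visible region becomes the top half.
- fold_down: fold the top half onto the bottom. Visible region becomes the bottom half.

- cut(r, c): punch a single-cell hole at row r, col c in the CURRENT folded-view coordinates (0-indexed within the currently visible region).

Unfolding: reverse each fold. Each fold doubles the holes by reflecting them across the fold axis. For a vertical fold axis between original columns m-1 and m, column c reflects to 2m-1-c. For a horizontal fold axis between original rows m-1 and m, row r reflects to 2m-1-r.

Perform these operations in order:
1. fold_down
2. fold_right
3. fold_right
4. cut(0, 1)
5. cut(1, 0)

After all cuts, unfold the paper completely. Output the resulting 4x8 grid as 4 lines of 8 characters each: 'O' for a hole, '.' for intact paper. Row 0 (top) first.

Answer: .OO..OO.
O..OO..O
O..OO..O
.OO..OO.

Derivation:
Op 1 fold_down: fold axis h@2; visible region now rows[2,4) x cols[0,8) = 2x8
Op 2 fold_right: fold axis v@4; visible region now rows[2,4) x cols[4,8) = 2x4
Op 3 fold_right: fold axis v@6; visible region now rows[2,4) x cols[6,8) = 2x2
Op 4 cut(0, 1): punch at orig (2,7); cuts so far [(2, 7)]; region rows[2,4) x cols[6,8) = 2x2
Op 5 cut(1, 0): punch at orig (3,6); cuts so far [(2, 7), (3, 6)]; region rows[2,4) x cols[6,8) = 2x2
Unfold 1 (reflect across v@6): 4 holes -> [(2, 4), (2, 7), (3, 5), (3, 6)]
Unfold 2 (reflect across v@4): 8 holes -> [(2, 0), (2, 3), (2, 4), (2, 7), (3, 1), (3, 2), (3, 5), (3, 6)]
Unfold 3 (reflect across h@2): 16 holes -> [(0, 1), (0, 2), (0, 5), (0, 6), (1, 0), (1, 3), (1, 4), (1, 7), (2, 0), (2, 3), (2, 4), (2, 7), (3, 1), (3, 2), (3, 5), (3, 6)]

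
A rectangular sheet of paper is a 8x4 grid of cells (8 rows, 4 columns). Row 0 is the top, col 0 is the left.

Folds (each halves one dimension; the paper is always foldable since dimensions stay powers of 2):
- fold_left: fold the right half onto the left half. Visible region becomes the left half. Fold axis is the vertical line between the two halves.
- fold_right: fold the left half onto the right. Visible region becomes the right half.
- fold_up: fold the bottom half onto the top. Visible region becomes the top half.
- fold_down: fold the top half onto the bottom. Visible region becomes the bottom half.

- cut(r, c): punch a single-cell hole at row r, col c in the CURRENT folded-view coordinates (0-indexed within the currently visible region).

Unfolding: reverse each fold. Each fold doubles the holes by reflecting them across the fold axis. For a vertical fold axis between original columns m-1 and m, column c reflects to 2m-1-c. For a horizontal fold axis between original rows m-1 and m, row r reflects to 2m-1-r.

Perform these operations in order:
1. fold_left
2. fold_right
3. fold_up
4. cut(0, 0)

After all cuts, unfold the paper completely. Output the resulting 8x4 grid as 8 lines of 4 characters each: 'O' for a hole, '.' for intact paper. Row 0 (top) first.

Op 1 fold_left: fold axis v@2; visible region now rows[0,8) x cols[0,2) = 8x2
Op 2 fold_right: fold axis v@1; visible region now rows[0,8) x cols[1,2) = 8x1
Op 3 fold_up: fold axis h@4; visible region now rows[0,4) x cols[1,2) = 4x1
Op 4 cut(0, 0): punch at orig (0,1); cuts so far [(0, 1)]; region rows[0,4) x cols[1,2) = 4x1
Unfold 1 (reflect across h@4): 2 holes -> [(0, 1), (7, 1)]
Unfold 2 (reflect across v@1): 4 holes -> [(0, 0), (0, 1), (7, 0), (7, 1)]
Unfold 3 (reflect across v@2): 8 holes -> [(0, 0), (0, 1), (0, 2), (0, 3), (7, 0), (7, 1), (7, 2), (7, 3)]

Answer: OOOO
....
....
....
....
....
....
OOOO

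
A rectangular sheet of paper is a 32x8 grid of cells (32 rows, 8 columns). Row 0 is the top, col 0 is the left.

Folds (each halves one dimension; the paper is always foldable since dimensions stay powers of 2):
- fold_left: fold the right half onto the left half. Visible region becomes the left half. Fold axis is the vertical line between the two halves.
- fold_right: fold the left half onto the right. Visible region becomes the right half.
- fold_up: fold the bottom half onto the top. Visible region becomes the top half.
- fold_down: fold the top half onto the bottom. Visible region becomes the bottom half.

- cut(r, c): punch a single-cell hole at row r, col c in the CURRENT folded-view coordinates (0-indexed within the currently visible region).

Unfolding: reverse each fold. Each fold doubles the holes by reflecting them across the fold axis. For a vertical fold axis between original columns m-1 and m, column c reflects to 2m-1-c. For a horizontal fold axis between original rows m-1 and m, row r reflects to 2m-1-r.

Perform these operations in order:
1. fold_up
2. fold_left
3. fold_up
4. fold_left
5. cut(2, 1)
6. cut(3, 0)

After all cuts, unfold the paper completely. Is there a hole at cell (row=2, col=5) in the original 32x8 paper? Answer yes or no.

Op 1 fold_up: fold axis h@16; visible region now rows[0,16) x cols[0,8) = 16x8
Op 2 fold_left: fold axis v@4; visible region now rows[0,16) x cols[0,4) = 16x4
Op 3 fold_up: fold axis h@8; visible region now rows[0,8) x cols[0,4) = 8x4
Op 4 fold_left: fold axis v@2; visible region now rows[0,8) x cols[0,2) = 8x2
Op 5 cut(2, 1): punch at orig (2,1); cuts so far [(2, 1)]; region rows[0,8) x cols[0,2) = 8x2
Op 6 cut(3, 0): punch at orig (3,0); cuts so far [(2, 1), (3, 0)]; region rows[0,8) x cols[0,2) = 8x2
Unfold 1 (reflect across v@2): 4 holes -> [(2, 1), (2, 2), (3, 0), (3, 3)]
Unfold 2 (reflect across h@8): 8 holes -> [(2, 1), (2, 2), (3, 0), (3, 3), (12, 0), (12, 3), (13, 1), (13, 2)]
Unfold 3 (reflect across v@4): 16 holes -> [(2, 1), (2, 2), (2, 5), (2, 6), (3, 0), (3, 3), (3, 4), (3, 7), (12, 0), (12, 3), (12, 4), (12, 7), (13, 1), (13, 2), (13, 5), (13, 6)]
Unfold 4 (reflect across h@16): 32 holes -> [(2, 1), (2, 2), (2, 5), (2, 6), (3, 0), (3, 3), (3, 4), (3, 7), (12, 0), (12, 3), (12, 4), (12, 7), (13, 1), (13, 2), (13, 5), (13, 6), (18, 1), (18, 2), (18, 5), (18, 6), (19, 0), (19, 3), (19, 4), (19, 7), (28, 0), (28, 3), (28, 4), (28, 7), (29, 1), (29, 2), (29, 5), (29, 6)]
Holes: [(2, 1), (2, 2), (2, 5), (2, 6), (3, 0), (3, 3), (3, 4), (3, 7), (12, 0), (12, 3), (12, 4), (12, 7), (13, 1), (13, 2), (13, 5), (13, 6), (18, 1), (18, 2), (18, 5), (18, 6), (19, 0), (19, 3), (19, 4), (19, 7), (28, 0), (28, 3), (28, 4), (28, 7), (29, 1), (29, 2), (29, 5), (29, 6)]

Answer: yes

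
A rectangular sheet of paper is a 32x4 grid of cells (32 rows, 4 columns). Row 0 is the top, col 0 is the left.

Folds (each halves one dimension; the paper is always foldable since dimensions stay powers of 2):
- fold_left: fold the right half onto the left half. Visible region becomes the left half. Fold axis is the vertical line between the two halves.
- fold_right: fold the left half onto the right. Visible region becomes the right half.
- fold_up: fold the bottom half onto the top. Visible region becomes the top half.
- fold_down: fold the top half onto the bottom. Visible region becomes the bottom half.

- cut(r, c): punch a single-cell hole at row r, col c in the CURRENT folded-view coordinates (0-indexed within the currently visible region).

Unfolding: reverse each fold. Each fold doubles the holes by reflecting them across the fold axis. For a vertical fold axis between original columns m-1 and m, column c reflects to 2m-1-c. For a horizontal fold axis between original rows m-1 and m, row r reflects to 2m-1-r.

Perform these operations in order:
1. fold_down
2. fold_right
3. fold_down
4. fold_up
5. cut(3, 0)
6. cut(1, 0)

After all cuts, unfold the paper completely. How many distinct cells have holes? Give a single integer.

Op 1 fold_down: fold axis h@16; visible region now rows[16,32) x cols[0,4) = 16x4
Op 2 fold_right: fold axis v@2; visible region now rows[16,32) x cols[2,4) = 16x2
Op 3 fold_down: fold axis h@24; visible region now rows[24,32) x cols[2,4) = 8x2
Op 4 fold_up: fold axis h@28; visible region now rows[24,28) x cols[2,4) = 4x2
Op 5 cut(3, 0): punch at orig (27,2); cuts so far [(27, 2)]; region rows[24,28) x cols[2,4) = 4x2
Op 6 cut(1, 0): punch at orig (25,2); cuts so far [(25, 2), (27, 2)]; region rows[24,28) x cols[2,4) = 4x2
Unfold 1 (reflect across h@28): 4 holes -> [(25, 2), (27, 2), (28, 2), (30, 2)]
Unfold 2 (reflect across h@24): 8 holes -> [(17, 2), (19, 2), (20, 2), (22, 2), (25, 2), (27, 2), (28, 2), (30, 2)]
Unfold 3 (reflect across v@2): 16 holes -> [(17, 1), (17, 2), (19, 1), (19, 2), (20, 1), (20, 2), (22, 1), (22, 2), (25, 1), (25, 2), (27, 1), (27, 2), (28, 1), (28, 2), (30, 1), (30, 2)]
Unfold 4 (reflect across h@16): 32 holes -> [(1, 1), (1, 2), (3, 1), (3, 2), (4, 1), (4, 2), (6, 1), (6, 2), (9, 1), (9, 2), (11, 1), (11, 2), (12, 1), (12, 2), (14, 1), (14, 2), (17, 1), (17, 2), (19, 1), (19, 2), (20, 1), (20, 2), (22, 1), (22, 2), (25, 1), (25, 2), (27, 1), (27, 2), (28, 1), (28, 2), (30, 1), (30, 2)]

Answer: 32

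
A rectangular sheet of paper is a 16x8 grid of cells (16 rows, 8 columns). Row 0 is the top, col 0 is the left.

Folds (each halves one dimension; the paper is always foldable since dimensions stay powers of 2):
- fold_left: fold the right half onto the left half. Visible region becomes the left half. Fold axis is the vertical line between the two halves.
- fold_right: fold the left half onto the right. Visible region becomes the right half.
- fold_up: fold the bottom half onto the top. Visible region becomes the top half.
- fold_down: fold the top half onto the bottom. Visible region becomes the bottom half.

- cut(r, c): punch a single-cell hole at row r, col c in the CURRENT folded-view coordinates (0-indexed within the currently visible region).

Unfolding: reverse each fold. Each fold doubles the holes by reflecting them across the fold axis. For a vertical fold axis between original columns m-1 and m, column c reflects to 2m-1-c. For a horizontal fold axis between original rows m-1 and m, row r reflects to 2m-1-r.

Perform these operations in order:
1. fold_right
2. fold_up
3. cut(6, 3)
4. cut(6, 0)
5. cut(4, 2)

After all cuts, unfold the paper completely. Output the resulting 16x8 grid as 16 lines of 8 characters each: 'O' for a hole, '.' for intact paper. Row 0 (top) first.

Op 1 fold_right: fold axis v@4; visible region now rows[0,16) x cols[4,8) = 16x4
Op 2 fold_up: fold axis h@8; visible region now rows[0,8) x cols[4,8) = 8x4
Op 3 cut(6, 3): punch at orig (6,7); cuts so far [(6, 7)]; region rows[0,8) x cols[4,8) = 8x4
Op 4 cut(6, 0): punch at orig (6,4); cuts so far [(6, 4), (6, 7)]; region rows[0,8) x cols[4,8) = 8x4
Op 5 cut(4, 2): punch at orig (4,6); cuts so far [(4, 6), (6, 4), (6, 7)]; region rows[0,8) x cols[4,8) = 8x4
Unfold 1 (reflect across h@8): 6 holes -> [(4, 6), (6, 4), (6, 7), (9, 4), (9, 7), (11, 6)]
Unfold 2 (reflect across v@4): 12 holes -> [(4, 1), (4, 6), (6, 0), (6, 3), (6, 4), (6, 7), (9, 0), (9, 3), (9, 4), (9, 7), (11, 1), (11, 6)]

Answer: ........
........
........
........
.O....O.
........
O..OO..O
........
........
O..OO..O
........
.O....O.
........
........
........
........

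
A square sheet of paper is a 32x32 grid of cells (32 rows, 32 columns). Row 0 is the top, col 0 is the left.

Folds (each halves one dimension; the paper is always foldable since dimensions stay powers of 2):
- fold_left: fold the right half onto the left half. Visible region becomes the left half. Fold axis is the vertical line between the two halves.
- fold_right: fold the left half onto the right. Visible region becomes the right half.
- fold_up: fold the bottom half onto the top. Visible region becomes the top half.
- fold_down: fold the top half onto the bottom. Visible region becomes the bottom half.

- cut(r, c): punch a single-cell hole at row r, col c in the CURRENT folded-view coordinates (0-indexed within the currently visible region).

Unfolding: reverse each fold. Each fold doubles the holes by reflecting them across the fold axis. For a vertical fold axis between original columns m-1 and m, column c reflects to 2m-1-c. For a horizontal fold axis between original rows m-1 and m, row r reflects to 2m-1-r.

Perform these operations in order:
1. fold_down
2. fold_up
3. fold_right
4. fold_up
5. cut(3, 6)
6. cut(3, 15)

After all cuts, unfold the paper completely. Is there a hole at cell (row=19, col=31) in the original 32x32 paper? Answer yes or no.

Op 1 fold_down: fold axis h@16; visible region now rows[16,32) x cols[0,32) = 16x32
Op 2 fold_up: fold axis h@24; visible region now rows[16,24) x cols[0,32) = 8x32
Op 3 fold_right: fold axis v@16; visible region now rows[16,24) x cols[16,32) = 8x16
Op 4 fold_up: fold axis h@20; visible region now rows[16,20) x cols[16,32) = 4x16
Op 5 cut(3, 6): punch at orig (19,22); cuts so far [(19, 22)]; region rows[16,20) x cols[16,32) = 4x16
Op 6 cut(3, 15): punch at orig (19,31); cuts so far [(19, 22), (19, 31)]; region rows[16,20) x cols[16,32) = 4x16
Unfold 1 (reflect across h@20): 4 holes -> [(19, 22), (19, 31), (20, 22), (20, 31)]
Unfold 2 (reflect across v@16): 8 holes -> [(19, 0), (19, 9), (19, 22), (19, 31), (20, 0), (20, 9), (20, 22), (20, 31)]
Unfold 3 (reflect across h@24): 16 holes -> [(19, 0), (19, 9), (19, 22), (19, 31), (20, 0), (20, 9), (20, 22), (20, 31), (27, 0), (27, 9), (27, 22), (27, 31), (28, 0), (28, 9), (28, 22), (28, 31)]
Unfold 4 (reflect across h@16): 32 holes -> [(3, 0), (3, 9), (3, 22), (3, 31), (4, 0), (4, 9), (4, 22), (4, 31), (11, 0), (11, 9), (11, 22), (11, 31), (12, 0), (12, 9), (12, 22), (12, 31), (19, 0), (19, 9), (19, 22), (19, 31), (20, 0), (20, 9), (20, 22), (20, 31), (27, 0), (27, 9), (27, 22), (27, 31), (28, 0), (28, 9), (28, 22), (28, 31)]
Holes: [(3, 0), (3, 9), (3, 22), (3, 31), (4, 0), (4, 9), (4, 22), (4, 31), (11, 0), (11, 9), (11, 22), (11, 31), (12, 0), (12, 9), (12, 22), (12, 31), (19, 0), (19, 9), (19, 22), (19, 31), (20, 0), (20, 9), (20, 22), (20, 31), (27, 0), (27, 9), (27, 22), (27, 31), (28, 0), (28, 9), (28, 22), (28, 31)]

Answer: yes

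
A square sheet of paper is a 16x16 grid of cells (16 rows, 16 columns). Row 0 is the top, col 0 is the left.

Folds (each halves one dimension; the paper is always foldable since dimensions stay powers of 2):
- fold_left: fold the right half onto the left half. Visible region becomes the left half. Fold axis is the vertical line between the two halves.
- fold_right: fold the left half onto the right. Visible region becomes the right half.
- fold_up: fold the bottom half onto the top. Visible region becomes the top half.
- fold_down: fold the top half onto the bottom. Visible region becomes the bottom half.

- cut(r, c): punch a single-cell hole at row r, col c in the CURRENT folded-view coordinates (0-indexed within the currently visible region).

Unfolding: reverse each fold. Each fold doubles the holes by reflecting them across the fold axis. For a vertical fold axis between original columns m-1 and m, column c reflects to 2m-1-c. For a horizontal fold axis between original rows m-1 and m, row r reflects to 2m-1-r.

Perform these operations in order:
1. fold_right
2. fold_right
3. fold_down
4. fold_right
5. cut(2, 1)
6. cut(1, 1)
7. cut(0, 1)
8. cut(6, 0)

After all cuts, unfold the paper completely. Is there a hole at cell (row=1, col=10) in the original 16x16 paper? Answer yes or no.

Op 1 fold_right: fold axis v@8; visible region now rows[0,16) x cols[8,16) = 16x8
Op 2 fold_right: fold axis v@12; visible region now rows[0,16) x cols[12,16) = 16x4
Op 3 fold_down: fold axis h@8; visible region now rows[8,16) x cols[12,16) = 8x4
Op 4 fold_right: fold axis v@14; visible region now rows[8,16) x cols[14,16) = 8x2
Op 5 cut(2, 1): punch at orig (10,15); cuts so far [(10, 15)]; region rows[8,16) x cols[14,16) = 8x2
Op 6 cut(1, 1): punch at orig (9,15); cuts so far [(9, 15), (10, 15)]; region rows[8,16) x cols[14,16) = 8x2
Op 7 cut(0, 1): punch at orig (8,15); cuts so far [(8, 15), (9, 15), (10, 15)]; region rows[8,16) x cols[14,16) = 8x2
Op 8 cut(6, 0): punch at orig (14,14); cuts so far [(8, 15), (9, 15), (10, 15), (14, 14)]; region rows[8,16) x cols[14,16) = 8x2
Unfold 1 (reflect across v@14): 8 holes -> [(8, 12), (8, 15), (9, 12), (9, 15), (10, 12), (10, 15), (14, 13), (14, 14)]
Unfold 2 (reflect across h@8): 16 holes -> [(1, 13), (1, 14), (5, 12), (5, 15), (6, 12), (6, 15), (7, 12), (7, 15), (8, 12), (8, 15), (9, 12), (9, 15), (10, 12), (10, 15), (14, 13), (14, 14)]
Unfold 3 (reflect across v@12): 32 holes -> [(1, 9), (1, 10), (1, 13), (1, 14), (5, 8), (5, 11), (5, 12), (5, 15), (6, 8), (6, 11), (6, 12), (6, 15), (7, 8), (7, 11), (7, 12), (7, 15), (8, 8), (8, 11), (8, 12), (8, 15), (9, 8), (9, 11), (9, 12), (9, 15), (10, 8), (10, 11), (10, 12), (10, 15), (14, 9), (14, 10), (14, 13), (14, 14)]
Unfold 4 (reflect across v@8): 64 holes -> [(1, 1), (1, 2), (1, 5), (1, 6), (1, 9), (1, 10), (1, 13), (1, 14), (5, 0), (5, 3), (5, 4), (5, 7), (5, 8), (5, 11), (5, 12), (5, 15), (6, 0), (6, 3), (6, 4), (6, 7), (6, 8), (6, 11), (6, 12), (6, 15), (7, 0), (7, 3), (7, 4), (7, 7), (7, 8), (7, 11), (7, 12), (7, 15), (8, 0), (8, 3), (8, 4), (8, 7), (8, 8), (8, 11), (8, 12), (8, 15), (9, 0), (9, 3), (9, 4), (9, 7), (9, 8), (9, 11), (9, 12), (9, 15), (10, 0), (10, 3), (10, 4), (10, 7), (10, 8), (10, 11), (10, 12), (10, 15), (14, 1), (14, 2), (14, 5), (14, 6), (14, 9), (14, 10), (14, 13), (14, 14)]
Holes: [(1, 1), (1, 2), (1, 5), (1, 6), (1, 9), (1, 10), (1, 13), (1, 14), (5, 0), (5, 3), (5, 4), (5, 7), (5, 8), (5, 11), (5, 12), (5, 15), (6, 0), (6, 3), (6, 4), (6, 7), (6, 8), (6, 11), (6, 12), (6, 15), (7, 0), (7, 3), (7, 4), (7, 7), (7, 8), (7, 11), (7, 12), (7, 15), (8, 0), (8, 3), (8, 4), (8, 7), (8, 8), (8, 11), (8, 12), (8, 15), (9, 0), (9, 3), (9, 4), (9, 7), (9, 8), (9, 11), (9, 12), (9, 15), (10, 0), (10, 3), (10, 4), (10, 7), (10, 8), (10, 11), (10, 12), (10, 15), (14, 1), (14, 2), (14, 5), (14, 6), (14, 9), (14, 10), (14, 13), (14, 14)]

Answer: yes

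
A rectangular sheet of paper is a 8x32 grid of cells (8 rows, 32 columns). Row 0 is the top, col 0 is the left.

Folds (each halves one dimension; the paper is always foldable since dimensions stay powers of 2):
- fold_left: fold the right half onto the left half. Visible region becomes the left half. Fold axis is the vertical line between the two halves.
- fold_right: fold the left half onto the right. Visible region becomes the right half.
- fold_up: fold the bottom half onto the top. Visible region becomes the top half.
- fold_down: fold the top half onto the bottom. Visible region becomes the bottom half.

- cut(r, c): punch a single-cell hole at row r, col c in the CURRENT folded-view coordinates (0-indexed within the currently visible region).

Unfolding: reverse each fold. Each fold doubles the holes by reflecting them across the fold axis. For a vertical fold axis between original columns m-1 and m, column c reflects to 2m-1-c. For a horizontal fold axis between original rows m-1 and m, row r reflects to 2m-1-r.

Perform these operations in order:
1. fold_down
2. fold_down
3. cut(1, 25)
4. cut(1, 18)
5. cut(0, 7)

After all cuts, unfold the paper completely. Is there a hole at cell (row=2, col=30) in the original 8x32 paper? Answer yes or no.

Op 1 fold_down: fold axis h@4; visible region now rows[4,8) x cols[0,32) = 4x32
Op 2 fold_down: fold axis h@6; visible region now rows[6,8) x cols[0,32) = 2x32
Op 3 cut(1, 25): punch at orig (7,25); cuts so far [(7, 25)]; region rows[6,8) x cols[0,32) = 2x32
Op 4 cut(1, 18): punch at orig (7,18); cuts so far [(7, 18), (7, 25)]; region rows[6,8) x cols[0,32) = 2x32
Op 5 cut(0, 7): punch at orig (6,7); cuts so far [(6, 7), (7, 18), (7, 25)]; region rows[6,8) x cols[0,32) = 2x32
Unfold 1 (reflect across h@6): 6 holes -> [(4, 18), (4, 25), (5, 7), (6, 7), (7, 18), (7, 25)]
Unfold 2 (reflect across h@4): 12 holes -> [(0, 18), (0, 25), (1, 7), (2, 7), (3, 18), (3, 25), (4, 18), (4, 25), (5, 7), (6, 7), (7, 18), (7, 25)]
Holes: [(0, 18), (0, 25), (1, 7), (2, 7), (3, 18), (3, 25), (4, 18), (4, 25), (5, 7), (6, 7), (7, 18), (7, 25)]

Answer: no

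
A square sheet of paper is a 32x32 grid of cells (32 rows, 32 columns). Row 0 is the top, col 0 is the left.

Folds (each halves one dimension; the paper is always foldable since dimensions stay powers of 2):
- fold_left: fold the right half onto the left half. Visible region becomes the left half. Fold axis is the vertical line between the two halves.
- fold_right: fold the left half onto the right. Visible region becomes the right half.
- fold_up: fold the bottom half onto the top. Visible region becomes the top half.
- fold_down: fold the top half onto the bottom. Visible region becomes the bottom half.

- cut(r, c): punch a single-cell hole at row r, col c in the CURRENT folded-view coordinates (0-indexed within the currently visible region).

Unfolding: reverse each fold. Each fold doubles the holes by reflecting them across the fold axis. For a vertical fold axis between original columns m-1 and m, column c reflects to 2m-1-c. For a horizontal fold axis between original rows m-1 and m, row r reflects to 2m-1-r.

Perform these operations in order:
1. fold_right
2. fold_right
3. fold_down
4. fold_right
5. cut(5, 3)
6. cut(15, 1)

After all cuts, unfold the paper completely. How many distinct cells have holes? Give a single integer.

Answer: 32

Derivation:
Op 1 fold_right: fold axis v@16; visible region now rows[0,32) x cols[16,32) = 32x16
Op 2 fold_right: fold axis v@24; visible region now rows[0,32) x cols[24,32) = 32x8
Op 3 fold_down: fold axis h@16; visible region now rows[16,32) x cols[24,32) = 16x8
Op 4 fold_right: fold axis v@28; visible region now rows[16,32) x cols[28,32) = 16x4
Op 5 cut(5, 3): punch at orig (21,31); cuts so far [(21, 31)]; region rows[16,32) x cols[28,32) = 16x4
Op 6 cut(15, 1): punch at orig (31,29); cuts so far [(21, 31), (31, 29)]; region rows[16,32) x cols[28,32) = 16x4
Unfold 1 (reflect across v@28): 4 holes -> [(21, 24), (21, 31), (31, 26), (31, 29)]
Unfold 2 (reflect across h@16): 8 holes -> [(0, 26), (0, 29), (10, 24), (10, 31), (21, 24), (21, 31), (31, 26), (31, 29)]
Unfold 3 (reflect across v@24): 16 holes -> [(0, 18), (0, 21), (0, 26), (0, 29), (10, 16), (10, 23), (10, 24), (10, 31), (21, 16), (21, 23), (21, 24), (21, 31), (31, 18), (31, 21), (31, 26), (31, 29)]
Unfold 4 (reflect across v@16): 32 holes -> [(0, 2), (0, 5), (0, 10), (0, 13), (0, 18), (0, 21), (0, 26), (0, 29), (10, 0), (10, 7), (10, 8), (10, 15), (10, 16), (10, 23), (10, 24), (10, 31), (21, 0), (21, 7), (21, 8), (21, 15), (21, 16), (21, 23), (21, 24), (21, 31), (31, 2), (31, 5), (31, 10), (31, 13), (31, 18), (31, 21), (31, 26), (31, 29)]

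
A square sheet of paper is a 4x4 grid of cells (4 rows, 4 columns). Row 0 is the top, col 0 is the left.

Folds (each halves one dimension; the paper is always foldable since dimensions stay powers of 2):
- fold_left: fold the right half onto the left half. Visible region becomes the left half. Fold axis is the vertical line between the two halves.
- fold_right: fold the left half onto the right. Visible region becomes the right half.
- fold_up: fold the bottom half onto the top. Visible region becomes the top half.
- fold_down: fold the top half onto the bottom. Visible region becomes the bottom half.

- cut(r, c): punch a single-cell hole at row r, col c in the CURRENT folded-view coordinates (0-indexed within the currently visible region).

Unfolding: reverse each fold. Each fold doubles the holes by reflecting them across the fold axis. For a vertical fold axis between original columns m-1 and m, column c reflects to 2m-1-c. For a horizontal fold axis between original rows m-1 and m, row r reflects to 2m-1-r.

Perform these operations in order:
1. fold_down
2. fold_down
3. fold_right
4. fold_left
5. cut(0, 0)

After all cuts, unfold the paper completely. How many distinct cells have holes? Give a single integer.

Answer: 16

Derivation:
Op 1 fold_down: fold axis h@2; visible region now rows[2,4) x cols[0,4) = 2x4
Op 2 fold_down: fold axis h@3; visible region now rows[3,4) x cols[0,4) = 1x4
Op 3 fold_right: fold axis v@2; visible region now rows[3,4) x cols[2,4) = 1x2
Op 4 fold_left: fold axis v@3; visible region now rows[3,4) x cols[2,3) = 1x1
Op 5 cut(0, 0): punch at orig (3,2); cuts so far [(3, 2)]; region rows[3,4) x cols[2,3) = 1x1
Unfold 1 (reflect across v@3): 2 holes -> [(3, 2), (3, 3)]
Unfold 2 (reflect across v@2): 4 holes -> [(3, 0), (3, 1), (3, 2), (3, 3)]
Unfold 3 (reflect across h@3): 8 holes -> [(2, 0), (2, 1), (2, 2), (2, 3), (3, 0), (3, 1), (3, 2), (3, 3)]
Unfold 4 (reflect across h@2): 16 holes -> [(0, 0), (0, 1), (0, 2), (0, 3), (1, 0), (1, 1), (1, 2), (1, 3), (2, 0), (2, 1), (2, 2), (2, 3), (3, 0), (3, 1), (3, 2), (3, 3)]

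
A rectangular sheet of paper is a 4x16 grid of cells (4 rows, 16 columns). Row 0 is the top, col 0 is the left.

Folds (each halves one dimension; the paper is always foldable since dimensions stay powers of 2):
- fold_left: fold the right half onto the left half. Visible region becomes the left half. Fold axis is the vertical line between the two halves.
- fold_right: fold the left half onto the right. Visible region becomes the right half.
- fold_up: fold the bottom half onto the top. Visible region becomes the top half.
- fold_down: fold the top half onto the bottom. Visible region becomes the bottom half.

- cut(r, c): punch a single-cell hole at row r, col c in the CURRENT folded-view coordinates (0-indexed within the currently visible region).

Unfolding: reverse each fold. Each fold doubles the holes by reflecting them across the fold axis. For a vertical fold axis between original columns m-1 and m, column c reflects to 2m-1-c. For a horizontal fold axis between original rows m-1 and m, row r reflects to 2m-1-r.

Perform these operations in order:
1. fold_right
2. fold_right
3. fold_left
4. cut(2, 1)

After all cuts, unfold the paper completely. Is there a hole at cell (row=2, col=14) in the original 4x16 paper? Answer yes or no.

Answer: yes

Derivation:
Op 1 fold_right: fold axis v@8; visible region now rows[0,4) x cols[8,16) = 4x8
Op 2 fold_right: fold axis v@12; visible region now rows[0,4) x cols[12,16) = 4x4
Op 3 fold_left: fold axis v@14; visible region now rows[0,4) x cols[12,14) = 4x2
Op 4 cut(2, 1): punch at orig (2,13); cuts so far [(2, 13)]; region rows[0,4) x cols[12,14) = 4x2
Unfold 1 (reflect across v@14): 2 holes -> [(2, 13), (2, 14)]
Unfold 2 (reflect across v@12): 4 holes -> [(2, 9), (2, 10), (2, 13), (2, 14)]
Unfold 3 (reflect across v@8): 8 holes -> [(2, 1), (2, 2), (2, 5), (2, 6), (2, 9), (2, 10), (2, 13), (2, 14)]
Holes: [(2, 1), (2, 2), (2, 5), (2, 6), (2, 9), (2, 10), (2, 13), (2, 14)]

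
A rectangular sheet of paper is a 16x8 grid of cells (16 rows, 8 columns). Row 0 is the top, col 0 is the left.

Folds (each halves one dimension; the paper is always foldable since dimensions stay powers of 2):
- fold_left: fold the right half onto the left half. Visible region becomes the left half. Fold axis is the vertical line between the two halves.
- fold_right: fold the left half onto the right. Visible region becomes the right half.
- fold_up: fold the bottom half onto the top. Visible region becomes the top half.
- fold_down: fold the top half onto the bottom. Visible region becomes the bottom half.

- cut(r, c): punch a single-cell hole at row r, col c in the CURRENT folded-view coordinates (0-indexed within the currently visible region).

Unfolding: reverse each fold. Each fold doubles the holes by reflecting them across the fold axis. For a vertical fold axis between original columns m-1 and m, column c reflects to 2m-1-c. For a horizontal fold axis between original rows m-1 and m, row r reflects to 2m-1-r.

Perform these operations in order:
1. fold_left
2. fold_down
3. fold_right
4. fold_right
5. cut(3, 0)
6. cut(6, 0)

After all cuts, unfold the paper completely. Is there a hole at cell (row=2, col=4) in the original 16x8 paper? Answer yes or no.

Answer: no

Derivation:
Op 1 fold_left: fold axis v@4; visible region now rows[0,16) x cols[0,4) = 16x4
Op 2 fold_down: fold axis h@8; visible region now rows[8,16) x cols[0,4) = 8x4
Op 3 fold_right: fold axis v@2; visible region now rows[8,16) x cols[2,4) = 8x2
Op 4 fold_right: fold axis v@3; visible region now rows[8,16) x cols[3,4) = 8x1
Op 5 cut(3, 0): punch at orig (11,3); cuts so far [(11, 3)]; region rows[8,16) x cols[3,4) = 8x1
Op 6 cut(6, 0): punch at orig (14,3); cuts so far [(11, 3), (14, 3)]; region rows[8,16) x cols[3,4) = 8x1
Unfold 1 (reflect across v@3): 4 holes -> [(11, 2), (11, 3), (14, 2), (14, 3)]
Unfold 2 (reflect across v@2): 8 holes -> [(11, 0), (11, 1), (11, 2), (11, 3), (14, 0), (14, 1), (14, 2), (14, 3)]
Unfold 3 (reflect across h@8): 16 holes -> [(1, 0), (1, 1), (1, 2), (1, 3), (4, 0), (4, 1), (4, 2), (4, 3), (11, 0), (11, 1), (11, 2), (11, 3), (14, 0), (14, 1), (14, 2), (14, 3)]
Unfold 4 (reflect across v@4): 32 holes -> [(1, 0), (1, 1), (1, 2), (1, 3), (1, 4), (1, 5), (1, 6), (1, 7), (4, 0), (4, 1), (4, 2), (4, 3), (4, 4), (4, 5), (4, 6), (4, 7), (11, 0), (11, 1), (11, 2), (11, 3), (11, 4), (11, 5), (11, 6), (11, 7), (14, 0), (14, 1), (14, 2), (14, 3), (14, 4), (14, 5), (14, 6), (14, 7)]
Holes: [(1, 0), (1, 1), (1, 2), (1, 3), (1, 4), (1, 5), (1, 6), (1, 7), (4, 0), (4, 1), (4, 2), (4, 3), (4, 4), (4, 5), (4, 6), (4, 7), (11, 0), (11, 1), (11, 2), (11, 3), (11, 4), (11, 5), (11, 6), (11, 7), (14, 0), (14, 1), (14, 2), (14, 3), (14, 4), (14, 5), (14, 6), (14, 7)]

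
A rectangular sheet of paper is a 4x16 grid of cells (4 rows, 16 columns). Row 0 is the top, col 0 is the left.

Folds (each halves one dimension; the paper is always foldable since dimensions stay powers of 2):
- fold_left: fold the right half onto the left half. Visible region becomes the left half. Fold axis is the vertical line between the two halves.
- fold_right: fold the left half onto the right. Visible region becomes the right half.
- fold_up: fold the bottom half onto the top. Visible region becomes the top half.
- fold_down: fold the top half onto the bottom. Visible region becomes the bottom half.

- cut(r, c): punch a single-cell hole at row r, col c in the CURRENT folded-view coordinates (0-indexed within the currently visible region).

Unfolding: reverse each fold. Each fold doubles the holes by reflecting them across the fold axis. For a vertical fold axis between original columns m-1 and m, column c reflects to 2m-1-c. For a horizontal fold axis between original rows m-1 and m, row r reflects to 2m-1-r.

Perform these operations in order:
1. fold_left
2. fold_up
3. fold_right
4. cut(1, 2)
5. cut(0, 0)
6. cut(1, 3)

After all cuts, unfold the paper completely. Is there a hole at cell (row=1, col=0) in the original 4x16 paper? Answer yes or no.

Op 1 fold_left: fold axis v@8; visible region now rows[0,4) x cols[0,8) = 4x8
Op 2 fold_up: fold axis h@2; visible region now rows[0,2) x cols[0,8) = 2x8
Op 3 fold_right: fold axis v@4; visible region now rows[0,2) x cols[4,8) = 2x4
Op 4 cut(1, 2): punch at orig (1,6); cuts so far [(1, 6)]; region rows[0,2) x cols[4,8) = 2x4
Op 5 cut(0, 0): punch at orig (0,4); cuts so far [(0, 4), (1, 6)]; region rows[0,2) x cols[4,8) = 2x4
Op 6 cut(1, 3): punch at orig (1,7); cuts so far [(0, 4), (1, 6), (1, 7)]; region rows[0,2) x cols[4,8) = 2x4
Unfold 1 (reflect across v@4): 6 holes -> [(0, 3), (0, 4), (1, 0), (1, 1), (1, 6), (1, 7)]
Unfold 2 (reflect across h@2): 12 holes -> [(0, 3), (0, 4), (1, 0), (1, 1), (1, 6), (1, 7), (2, 0), (2, 1), (2, 6), (2, 7), (3, 3), (3, 4)]
Unfold 3 (reflect across v@8): 24 holes -> [(0, 3), (0, 4), (0, 11), (0, 12), (1, 0), (1, 1), (1, 6), (1, 7), (1, 8), (1, 9), (1, 14), (1, 15), (2, 0), (2, 1), (2, 6), (2, 7), (2, 8), (2, 9), (2, 14), (2, 15), (3, 3), (3, 4), (3, 11), (3, 12)]
Holes: [(0, 3), (0, 4), (0, 11), (0, 12), (1, 0), (1, 1), (1, 6), (1, 7), (1, 8), (1, 9), (1, 14), (1, 15), (2, 0), (2, 1), (2, 6), (2, 7), (2, 8), (2, 9), (2, 14), (2, 15), (3, 3), (3, 4), (3, 11), (3, 12)]

Answer: yes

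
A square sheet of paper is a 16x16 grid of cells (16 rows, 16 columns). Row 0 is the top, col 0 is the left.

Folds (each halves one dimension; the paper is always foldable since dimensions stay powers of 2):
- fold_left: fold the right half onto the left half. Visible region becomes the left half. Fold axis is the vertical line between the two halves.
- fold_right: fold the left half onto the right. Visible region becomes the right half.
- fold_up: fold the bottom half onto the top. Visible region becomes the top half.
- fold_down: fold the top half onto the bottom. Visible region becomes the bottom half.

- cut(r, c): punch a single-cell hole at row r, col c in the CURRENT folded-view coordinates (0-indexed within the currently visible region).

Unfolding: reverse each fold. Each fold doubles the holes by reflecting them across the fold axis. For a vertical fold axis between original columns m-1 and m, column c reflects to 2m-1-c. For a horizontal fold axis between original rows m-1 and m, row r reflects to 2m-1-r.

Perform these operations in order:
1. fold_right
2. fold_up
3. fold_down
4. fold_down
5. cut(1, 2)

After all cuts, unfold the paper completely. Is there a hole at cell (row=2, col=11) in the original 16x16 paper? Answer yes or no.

Answer: no

Derivation:
Op 1 fold_right: fold axis v@8; visible region now rows[0,16) x cols[8,16) = 16x8
Op 2 fold_up: fold axis h@8; visible region now rows[0,8) x cols[8,16) = 8x8
Op 3 fold_down: fold axis h@4; visible region now rows[4,8) x cols[8,16) = 4x8
Op 4 fold_down: fold axis h@6; visible region now rows[6,8) x cols[8,16) = 2x8
Op 5 cut(1, 2): punch at orig (7,10); cuts so far [(7, 10)]; region rows[6,8) x cols[8,16) = 2x8
Unfold 1 (reflect across h@6): 2 holes -> [(4, 10), (7, 10)]
Unfold 2 (reflect across h@4): 4 holes -> [(0, 10), (3, 10), (4, 10), (7, 10)]
Unfold 3 (reflect across h@8): 8 holes -> [(0, 10), (3, 10), (4, 10), (7, 10), (8, 10), (11, 10), (12, 10), (15, 10)]
Unfold 4 (reflect across v@8): 16 holes -> [(0, 5), (0, 10), (3, 5), (3, 10), (4, 5), (4, 10), (7, 5), (7, 10), (8, 5), (8, 10), (11, 5), (11, 10), (12, 5), (12, 10), (15, 5), (15, 10)]
Holes: [(0, 5), (0, 10), (3, 5), (3, 10), (4, 5), (4, 10), (7, 5), (7, 10), (8, 5), (8, 10), (11, 5), (11, 10), (12, 5), (12, 10), (15, 5), (15, 10)]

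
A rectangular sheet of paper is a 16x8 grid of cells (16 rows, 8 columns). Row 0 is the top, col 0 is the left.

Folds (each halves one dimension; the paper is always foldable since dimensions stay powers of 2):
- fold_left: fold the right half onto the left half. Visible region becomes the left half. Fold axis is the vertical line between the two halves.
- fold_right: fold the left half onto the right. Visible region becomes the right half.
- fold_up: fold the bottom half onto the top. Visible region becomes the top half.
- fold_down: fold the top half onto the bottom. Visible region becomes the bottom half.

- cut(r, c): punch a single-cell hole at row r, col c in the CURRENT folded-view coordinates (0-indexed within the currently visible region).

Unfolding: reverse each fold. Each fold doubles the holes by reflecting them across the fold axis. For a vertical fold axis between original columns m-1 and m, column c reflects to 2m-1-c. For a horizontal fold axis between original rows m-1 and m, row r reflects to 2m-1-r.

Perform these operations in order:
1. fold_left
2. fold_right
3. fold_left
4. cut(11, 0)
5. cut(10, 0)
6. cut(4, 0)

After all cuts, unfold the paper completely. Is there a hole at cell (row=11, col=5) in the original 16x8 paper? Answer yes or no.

Answer: yes

Derivation:
Op 1 fold_left: fold axis v@4; visible region now rows[0,16) x cols[0,4) = 16x4
Op 2 fold_right: fold axis v@2; visible region now rows[0,16) x cols[2,4) = 16x2
Op 3 fold_left: fold axis v@3; visible region now rows[0,16) x cols[2,3) = 16x1
Op 4 cut(11, 0): punch at orig (11,2); cuts so far [(11, 2)]; region rows[0,16) x cols[2,3) = 16x1
Op 5 cut(10, 0): punch at orig (10,2); cuts so far [(10, 2), (11, 2)]; region rows[0,16) x cols[2,3) = 16x1
Op 6 cut(4, 0): punch at orig (4,2); cuts so far [(4, 2), (10, 2), (11, 2)]; region rows[0,16) x cols[2,3) = 16x1
Unfold 1 (reflect across v@3): 6 holes -> [(4, 2), (4, 3), (10, 2), (10, 3), (11, 2), (11, 3)]
Unfold 2 (reflect across v@2): 12 holes -> [(4, 0), (4, 1), (4, 2), (4, 3), (10, 0), (10, 1), (10, 2), (10, 3), (11, 0), (11, 1), (11, 2), (11, 3)]
Unfold 3 (reflect across v@4): 24 holes -> [(4, 0), (4, 1), (4, 2), (4, 3), (4, 4), (4, 5), (4, 6), (4, 7), (10, 0), (10, 1), (10, 2), (10, 3), (10, 4), (10, 5), (10, 6), (10, 7), (11, 0), (11, 1), (11, 2), (11, 3), (11, 4), (11, 5), (11, 6), (11, 7)]
Holes: [(4, 0), (4, 1), (4, 2), (4, 3), (4, 4), (4, 5), (4, 6), (4, 7), (10, 0), (10, 1), (10, 2), (10, 3), (10, 4), (10, 5), (10, 6), (10, 7), (11, 0), (11, 1), (11, 2), (11, 3), (11, 4), (11, 5), (11, 6), (11, 7)]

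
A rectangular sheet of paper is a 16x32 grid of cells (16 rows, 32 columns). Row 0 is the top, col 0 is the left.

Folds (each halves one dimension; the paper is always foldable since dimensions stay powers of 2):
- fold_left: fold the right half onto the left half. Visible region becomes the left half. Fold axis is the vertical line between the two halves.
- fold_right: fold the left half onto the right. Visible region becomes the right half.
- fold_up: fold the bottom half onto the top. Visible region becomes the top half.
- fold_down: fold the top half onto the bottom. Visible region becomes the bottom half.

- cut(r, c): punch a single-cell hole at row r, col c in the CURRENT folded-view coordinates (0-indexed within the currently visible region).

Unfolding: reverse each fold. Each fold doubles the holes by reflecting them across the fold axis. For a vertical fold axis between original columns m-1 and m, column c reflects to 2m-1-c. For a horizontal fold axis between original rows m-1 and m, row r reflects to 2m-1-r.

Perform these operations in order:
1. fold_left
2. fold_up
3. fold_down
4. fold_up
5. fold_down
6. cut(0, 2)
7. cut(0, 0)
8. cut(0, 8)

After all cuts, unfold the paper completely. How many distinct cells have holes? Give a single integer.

Answer: 96

Derivation:
Op 1 fold_left: fold axis v@16; visible region now rows[0,16) x cols[0,16) = 16x16
Op 2 fold_up: fold axis h@8; visible region now rows[0,8) x cols[0,16) = 8x16
Op 3 fold_down: fold axis h@4; visible region now rows[4,8) x cols[0,16) = 4x16
Op 4 fold_up: fold axis h@6; visible region now rows[4,6) x cols[0,16) = 2x16
Op 5 fold_down: fold axis h@5; visible region now rows[5,6) x cols[0,16) = 1x16
Op 6 cut(0, 2): punch at orig (5,2); cuts so far [(5, 2)]; region rows[5,6) x cols[0,16) = 1x16
Op 7 cut(0, 0): punch at orig (5,0); cuts so far [(5, 0), (5, 2)]; region rows[5,6) x cols[0,16) = 1x16
Op 8 cut(0, 8): punch at orig (5,8); cuts so far [(5, 0), (5, 2), (5, 8)]; region rows[5,6) x cols[0,16) = 1x16
Unfold 1 (reflect across h@5): 6 holes -> [(4, 0), (4, 2), (4, 8), (5, 0), (5, 2), (5, 8)]
Unfold 2 (reflect across h@6): 12 holes -> [(4, 0), (4, 2), (4, 8), (5, 0), (5, 2), (5, 8), (6, 0), (6, 2), (6, 8), (7, 0), (7, 2), (7, 8)]
Unfold 3 (reflect across h@4): 24 holes -> [(0, 0), (0, 2), (0, 8), (1, 0), (1, 2), (1, 8), (2, 0), (2, 2), (2, 8), (3, 0), (3, 2), (3, 8), (4, 0), (4, 2), (4, 8), (5, 0), (5, 2), (5, 8), (6, 0), (6, 2), (6, 8), (7, 0), (7, 2), (7, 8)]
Unfold 4 (reflect across h@8): 48 holes -> [(0, 0), (0, 2), (0, 8), (1, 0), (1, 2), (1, 8), (2, 0), (2, 2), (2, 8), (3, 0), (3, 2), (3, 8), (4, 0), (4, 2), (4, 8), (5, 0), (5, 2), (5, 8), (6, 0), (6, 2), (6, 8), (7, 0), (7, 2), (7, 8), (8, 0), (8, 2), (8, 8), (9, 0), (9, 2), (9, 8), (10, 0), (10, 2), (10, 8), (11, 0), (11, 2), (11, 8), (12, 0), (12, 2), (12, 8), (13, 0), (13, 2), (13, 8), (14, 0), (14, 2), (14, 8), (15, 0), (15, 2), (15, 8)]
Unfold 5 (reflect across v@16): 96 holes -> [(0, 0), (0, 2), (0, 8), (0, 23), (0, 29), (0, 31), (1, 0), (1, 2), (1, 8), (1, 23), (1, 29), (1, 31), (2, 0), (2, 2), (2, 8), (2, 23), (2, 29), (2, 31), (3, 0), (3, 2), (3, 8), (3, 23), (3, 29), (3, 31), (4, 0), (4, 2), (4, 8), (4, 23), (4, 29), (4, 31), (5, 0), (5, 2), (5, 8), (5, 23), (5, 29), (5, 31), (6, 0), (6, 2), (6, 8), (6, 23), (6, 29), (6, 31), (7, 0), (7, 2), (7, 8), (7, 23), (7, 29), (7, 31), (8, 0), (8, 2), (8, 8), (8, 23), (8, 29), (8, 31), (9, 0), (9, 2), (9, 8), (9, 23), (9, 29), (9, 31), (10, 0), (10, 2), (10, 8), (10, 23), (10, 29), (10, 31), (11, 0), (11, 2), (11, 8), (11, 23), (11, 29), (11, 31), (12, 0), (12, 2), (12, 8), (12, 23), (12, 29), (12, 31), (13, 0), (13, 2), (13, 8), (13, 23), (13, 29), (13, 31), (14, 0), (14, 2), (14, 8), (14, 23), (14, 29), (14, 31), (15, 0), (15, 2), (15, 8), (15, 23), (15, 29), (15, 31)]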